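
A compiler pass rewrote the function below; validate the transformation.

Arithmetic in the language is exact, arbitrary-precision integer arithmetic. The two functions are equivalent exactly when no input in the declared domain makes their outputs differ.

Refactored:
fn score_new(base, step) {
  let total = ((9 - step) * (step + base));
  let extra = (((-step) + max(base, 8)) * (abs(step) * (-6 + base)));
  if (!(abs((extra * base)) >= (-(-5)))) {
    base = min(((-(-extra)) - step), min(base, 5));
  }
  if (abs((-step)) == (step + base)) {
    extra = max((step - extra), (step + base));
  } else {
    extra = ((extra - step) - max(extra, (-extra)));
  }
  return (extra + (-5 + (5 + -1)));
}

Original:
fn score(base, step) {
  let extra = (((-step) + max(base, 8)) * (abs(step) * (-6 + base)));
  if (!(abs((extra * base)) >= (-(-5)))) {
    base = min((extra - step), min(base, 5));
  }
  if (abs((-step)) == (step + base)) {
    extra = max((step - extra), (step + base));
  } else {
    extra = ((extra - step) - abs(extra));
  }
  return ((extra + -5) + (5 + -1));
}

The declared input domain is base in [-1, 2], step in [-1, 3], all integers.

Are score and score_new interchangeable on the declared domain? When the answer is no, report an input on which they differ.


Reading the diff, among the changes: local variable names differ; also arithmetic usage differs; also statement counts differ; also constant usage differs; also min/max/abs usage differs.
Spot check at base=-1, step=0 — score: extra = 0; (!(abs((extra * base)) >= (-(-5)))) -> true; base = -1; (abs((-step)) == (step + base)) -> false; extra = 0; return -1. score_new: total = -9; extra = 0; (!(abs((extra * base)) >= (-(-5)))) -> true; base = -1; (abs((-step)) == (step + base)) -> false; extra = 0; return -1. Both give -1.
Every one of the 20 inputs gives matching results.
verdict: equivalent


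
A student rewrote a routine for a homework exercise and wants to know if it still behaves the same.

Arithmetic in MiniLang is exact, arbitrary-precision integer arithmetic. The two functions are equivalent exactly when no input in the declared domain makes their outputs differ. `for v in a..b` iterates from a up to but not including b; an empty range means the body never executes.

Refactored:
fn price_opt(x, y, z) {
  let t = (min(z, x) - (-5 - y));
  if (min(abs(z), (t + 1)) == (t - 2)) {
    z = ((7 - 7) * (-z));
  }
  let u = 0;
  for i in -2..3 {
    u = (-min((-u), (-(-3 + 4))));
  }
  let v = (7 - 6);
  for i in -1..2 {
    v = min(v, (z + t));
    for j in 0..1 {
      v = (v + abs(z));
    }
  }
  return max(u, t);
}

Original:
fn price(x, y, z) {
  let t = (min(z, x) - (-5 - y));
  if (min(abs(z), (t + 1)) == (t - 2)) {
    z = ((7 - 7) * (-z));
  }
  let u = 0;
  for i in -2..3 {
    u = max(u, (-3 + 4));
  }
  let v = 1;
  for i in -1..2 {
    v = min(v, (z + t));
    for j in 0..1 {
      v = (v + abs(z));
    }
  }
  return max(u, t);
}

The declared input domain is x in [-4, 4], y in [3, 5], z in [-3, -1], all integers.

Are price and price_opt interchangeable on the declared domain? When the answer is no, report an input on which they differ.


Behavior is preserved: although constant usage differs; arithmetic usage differs; min/max/abs usage differs, the outputs never diverge.
As a probe, take x=0, y=5, z=-2: price runs t=8, then (min(abs(z), (t + 1)) == (t - 2)) is false, then u=0, then (i=-2), then u=1, then (i=-1), then u=1, then (i=0), then u=1, then (i=1), then u=1, then (i=2), then u=1, then v=1, then (i=-1), then v=1, then (j=0), then v=3, then (i=0), then v=3, then (j=0), then v=5, then (i=1), then v=5, then (j=0), then v=7, then returns 8; price_opt runs t=8, then (min(abs(z), (t + 1)) == (t - 2)) is false, then u=0, then (i=-2), then u=1, then (i=-1), then u=1, then (i=0), then u=1, then (i=1), then u=1, then (i=2), then u=1, then v=1, then (i=-1), then v=1, then (j=0), then v=3, then (i=0), then v=3, then (j=0), then v=5, then (i=1), then v=5, then (j=0), then v=7, then returns 8; both end at 8.
Every one of the 81 inputs gives matching results.
verdict: equivalent


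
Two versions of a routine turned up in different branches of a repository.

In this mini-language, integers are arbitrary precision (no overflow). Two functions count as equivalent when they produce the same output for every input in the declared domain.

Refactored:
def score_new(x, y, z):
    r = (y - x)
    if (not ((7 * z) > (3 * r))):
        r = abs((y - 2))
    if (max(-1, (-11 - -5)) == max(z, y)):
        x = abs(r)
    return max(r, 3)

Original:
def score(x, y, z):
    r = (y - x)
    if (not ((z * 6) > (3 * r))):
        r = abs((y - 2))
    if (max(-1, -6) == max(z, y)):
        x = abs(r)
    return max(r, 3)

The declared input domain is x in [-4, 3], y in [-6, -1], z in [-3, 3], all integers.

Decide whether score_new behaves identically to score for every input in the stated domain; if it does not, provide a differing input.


Input x=-4, y=-2, z=1: 4 from score versus 3 from score_new.
verdict: not equivalent; witness: x=-4, y=-2, z=1


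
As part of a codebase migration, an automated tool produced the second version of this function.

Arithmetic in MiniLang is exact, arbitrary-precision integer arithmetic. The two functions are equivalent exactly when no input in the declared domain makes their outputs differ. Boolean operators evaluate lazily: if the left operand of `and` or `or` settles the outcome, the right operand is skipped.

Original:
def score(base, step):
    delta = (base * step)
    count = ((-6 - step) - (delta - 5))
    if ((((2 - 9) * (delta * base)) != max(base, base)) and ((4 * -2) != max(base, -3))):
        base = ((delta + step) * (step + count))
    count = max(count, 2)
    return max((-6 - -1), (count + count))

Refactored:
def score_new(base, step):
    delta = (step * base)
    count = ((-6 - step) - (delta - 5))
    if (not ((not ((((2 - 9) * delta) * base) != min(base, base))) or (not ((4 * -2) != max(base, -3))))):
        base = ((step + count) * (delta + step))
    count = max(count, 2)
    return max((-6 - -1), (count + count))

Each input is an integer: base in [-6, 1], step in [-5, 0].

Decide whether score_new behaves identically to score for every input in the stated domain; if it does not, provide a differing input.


The one real change (`max(base, base)` became `min(base, base)`) has no effect anywhere in the declared ranges.
Spot check at base=-4, step=-2 — score: delta := 8 | count := -7 | ((((2 - 9) * (delta * base)) != max(base, base)) and ((4 * -2) != max(base, -3))): true | base := -54 | count := 2 | result 4. score_new: delta := 8 | count := -7 | (not ((not ((((2 - 9) * delta) * base) != min(base, base))) or (not ((4 * -2) != max(base, -3))))): true | base := -54 | count := 2 | result 4. Both give 4.
Checked all 48 inputs in the declared domain: the outputs agree on every one.
verdict: equivalent


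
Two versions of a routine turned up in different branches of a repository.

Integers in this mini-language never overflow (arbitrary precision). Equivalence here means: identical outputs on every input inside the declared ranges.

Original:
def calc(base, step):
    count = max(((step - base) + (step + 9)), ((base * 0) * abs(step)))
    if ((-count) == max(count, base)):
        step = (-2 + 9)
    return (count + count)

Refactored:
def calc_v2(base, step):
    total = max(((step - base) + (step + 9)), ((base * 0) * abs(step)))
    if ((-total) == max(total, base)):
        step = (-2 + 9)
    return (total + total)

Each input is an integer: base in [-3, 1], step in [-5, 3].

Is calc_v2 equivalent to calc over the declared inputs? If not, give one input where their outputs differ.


This is a faithful refactor — local variable names differ, but the computed results match everywhere.
Spot check at base=-3, step=1 — calc: count := 14 | ((-count) == max(count, base)): false | result 28. calc_v2: total := 14 | ((-total) == max(total, base)): false | result 28. Both give 28.
Checked all 45 inputs in the declared domain: the outputs agree on every one.
verdict: equivalent


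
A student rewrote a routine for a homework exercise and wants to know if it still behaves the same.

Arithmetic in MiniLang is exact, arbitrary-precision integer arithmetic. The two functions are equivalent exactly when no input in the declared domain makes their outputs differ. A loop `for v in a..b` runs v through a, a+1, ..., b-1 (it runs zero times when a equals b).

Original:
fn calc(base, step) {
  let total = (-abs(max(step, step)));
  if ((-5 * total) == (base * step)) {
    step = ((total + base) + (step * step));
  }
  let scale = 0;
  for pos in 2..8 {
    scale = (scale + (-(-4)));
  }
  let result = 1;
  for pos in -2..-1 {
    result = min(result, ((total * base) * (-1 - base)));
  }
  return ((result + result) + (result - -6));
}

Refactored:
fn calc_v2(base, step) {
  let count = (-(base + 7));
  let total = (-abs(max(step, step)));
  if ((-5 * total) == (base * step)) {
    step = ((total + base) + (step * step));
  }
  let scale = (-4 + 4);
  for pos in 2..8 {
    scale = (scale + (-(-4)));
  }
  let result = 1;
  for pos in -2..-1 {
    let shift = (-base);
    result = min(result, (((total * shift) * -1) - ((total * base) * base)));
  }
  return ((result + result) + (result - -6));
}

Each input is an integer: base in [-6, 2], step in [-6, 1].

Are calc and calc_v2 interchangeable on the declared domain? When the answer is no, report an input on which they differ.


Run the pair on base=-1, step=-6.
calc: total := -6 | ((-5 * total) == (base * step)): false | scale := 0 | iter pos=2: | scale := 4 | iter pos=3: | scale := 8 | iter pos=4: | scale := 12 | iter pos=5: | scale := 16 | iter pos=6: | scale := 20 | iter pos=7: | scale := 24 | result := 1 | iter pos=-2: | result := 0 | result 6
calc_v2: count := -6 | total := -6 | ((-5 * total) == (base * step)): false | scale := 0 | iter pos=2: | scale := 4 | iter pos=3: | scale := 8 | iter pos=4: | scale := 12 | iter pos=5: | scale := 16 | iter pos=6: | scale := 20 | iter pos=7: | scale := 24 | result := 1 | iter pos=-2: | shift := 1 | result := 1 | result 9
6 != 9, so the rewrite changes behavior.
verdict: not equivalent; witness: base=-1, step=-6


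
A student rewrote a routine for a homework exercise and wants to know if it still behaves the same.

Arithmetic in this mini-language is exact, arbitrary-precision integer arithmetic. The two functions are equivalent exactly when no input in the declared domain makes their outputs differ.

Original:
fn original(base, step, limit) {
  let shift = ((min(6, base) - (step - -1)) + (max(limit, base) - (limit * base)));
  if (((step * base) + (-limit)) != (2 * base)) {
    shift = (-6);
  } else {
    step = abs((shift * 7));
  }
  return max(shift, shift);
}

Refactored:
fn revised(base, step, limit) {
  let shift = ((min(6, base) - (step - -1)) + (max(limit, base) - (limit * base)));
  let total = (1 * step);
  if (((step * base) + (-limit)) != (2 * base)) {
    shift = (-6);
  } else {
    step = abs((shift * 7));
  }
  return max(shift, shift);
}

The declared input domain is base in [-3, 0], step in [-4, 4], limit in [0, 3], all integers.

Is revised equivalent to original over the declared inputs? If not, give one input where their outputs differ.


This is a faithful refactor — local variable names differ; and statement counts differ; and arithmetic usage differs; and constant usage differs, but the computed results match everywhere.
Spot check at base=-3, step=0, limit=1 — original: shift := 0 | (((step * base) + (-limit)) != (2 * base)): true | shift := -6 | result -6. revised: shift := 0 | total := 0 | (((step * base) + (-limit)) != (2 * base)): true | shift := -6 | result -6. Both give -6.
Checked all 144 inputs in the declared domain: the outputs agree on every one.
verdict: equivalent


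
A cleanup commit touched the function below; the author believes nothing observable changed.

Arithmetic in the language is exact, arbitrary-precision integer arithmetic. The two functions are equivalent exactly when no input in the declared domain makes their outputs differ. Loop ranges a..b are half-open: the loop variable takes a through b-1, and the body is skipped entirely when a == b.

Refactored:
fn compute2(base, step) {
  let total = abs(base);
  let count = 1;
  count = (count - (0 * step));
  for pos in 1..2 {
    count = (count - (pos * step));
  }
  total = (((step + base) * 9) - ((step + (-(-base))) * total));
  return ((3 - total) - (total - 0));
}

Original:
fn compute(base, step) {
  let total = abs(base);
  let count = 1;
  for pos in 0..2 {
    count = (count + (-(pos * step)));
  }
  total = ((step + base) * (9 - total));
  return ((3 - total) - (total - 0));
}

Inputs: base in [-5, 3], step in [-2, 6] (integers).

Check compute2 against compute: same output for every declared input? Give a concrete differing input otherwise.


Equivalent — the differences include loop structure differs, plus arithmetic usage differs, plus constant usage differs, plus statement counts differ, yet no declared input distinguishes the two.
Spot check at base=2, step=5 — compute: total = 2; count = 1; [pos=0]; count = 1; [pos=1]; count = -4; total = 49; return -95. compute2: total = 2; count = 1; count = 1; [pos=1]; count = -4; total = 49; return -95. Both give -95.
Every one of the 81 inputs gives matching results.
verdict: equivalent


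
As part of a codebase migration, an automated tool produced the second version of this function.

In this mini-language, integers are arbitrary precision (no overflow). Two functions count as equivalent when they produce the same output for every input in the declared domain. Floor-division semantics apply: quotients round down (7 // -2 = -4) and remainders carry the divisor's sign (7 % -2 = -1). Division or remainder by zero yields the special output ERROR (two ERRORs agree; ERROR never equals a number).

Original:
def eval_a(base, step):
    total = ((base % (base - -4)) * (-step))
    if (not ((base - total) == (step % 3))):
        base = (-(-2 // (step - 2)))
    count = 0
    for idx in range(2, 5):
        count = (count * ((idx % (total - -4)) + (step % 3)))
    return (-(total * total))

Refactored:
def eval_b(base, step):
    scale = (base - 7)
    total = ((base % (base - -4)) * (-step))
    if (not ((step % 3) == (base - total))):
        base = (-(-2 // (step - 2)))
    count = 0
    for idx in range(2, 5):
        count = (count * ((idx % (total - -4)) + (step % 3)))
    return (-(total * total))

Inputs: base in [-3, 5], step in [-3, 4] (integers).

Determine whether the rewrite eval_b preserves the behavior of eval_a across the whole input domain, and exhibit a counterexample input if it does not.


Side by side, the visible changes include: local variable names differ; statement counts differ; arithmetic usage differs; constant usage differs.
Spot check at base=0, step=2 — eval_a: total := 0 | (not ((base - total) == (step % 3))): true | divide-by-zero, output ERROR. eval_b: scale := -7 | total := 0 | (not ((step % 3) == (base - total))): true | divide-by-zero, output ERROR. Both give ERROR.
Checked all 72 inputs in the declared domain: the outputs agree on every one.
verdict: equivalent


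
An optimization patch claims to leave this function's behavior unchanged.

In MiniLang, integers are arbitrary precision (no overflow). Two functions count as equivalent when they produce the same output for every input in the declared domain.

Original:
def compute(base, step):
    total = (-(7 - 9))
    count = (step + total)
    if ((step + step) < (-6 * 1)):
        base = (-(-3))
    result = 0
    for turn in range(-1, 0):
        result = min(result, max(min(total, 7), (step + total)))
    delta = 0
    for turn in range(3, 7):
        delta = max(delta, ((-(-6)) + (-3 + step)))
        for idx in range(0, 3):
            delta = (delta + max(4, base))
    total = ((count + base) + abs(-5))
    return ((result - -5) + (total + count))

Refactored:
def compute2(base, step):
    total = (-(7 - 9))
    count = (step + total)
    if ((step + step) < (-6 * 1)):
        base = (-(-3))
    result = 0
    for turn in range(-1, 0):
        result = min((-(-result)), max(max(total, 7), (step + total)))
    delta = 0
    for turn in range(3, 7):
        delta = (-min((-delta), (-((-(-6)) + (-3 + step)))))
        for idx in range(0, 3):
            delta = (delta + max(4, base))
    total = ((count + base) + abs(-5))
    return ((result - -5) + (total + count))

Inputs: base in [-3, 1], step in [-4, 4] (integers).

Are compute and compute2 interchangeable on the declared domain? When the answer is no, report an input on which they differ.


The suspicious edit (`min(total, 7)` became `max(total, 7)`) never changes the result for any input inside the declared domain; all 45 inputs agree.
verdict: equivalent


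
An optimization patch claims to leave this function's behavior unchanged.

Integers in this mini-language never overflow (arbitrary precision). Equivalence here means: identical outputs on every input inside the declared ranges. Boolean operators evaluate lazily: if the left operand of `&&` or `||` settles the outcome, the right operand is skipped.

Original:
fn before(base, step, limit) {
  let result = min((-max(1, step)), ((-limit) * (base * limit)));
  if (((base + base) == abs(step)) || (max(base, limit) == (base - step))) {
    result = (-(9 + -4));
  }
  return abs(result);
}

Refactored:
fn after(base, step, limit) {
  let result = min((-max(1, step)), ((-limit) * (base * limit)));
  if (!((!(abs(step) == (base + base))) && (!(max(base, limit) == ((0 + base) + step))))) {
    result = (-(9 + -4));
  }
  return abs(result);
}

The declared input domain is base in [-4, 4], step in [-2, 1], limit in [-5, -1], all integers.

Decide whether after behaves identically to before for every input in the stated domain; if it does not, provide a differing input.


The rewrite breaks on base=-4, step=-2, limit=-2, where the results are 5 and 1.
before: result := -1 | (((base + base) == abs(step)) || (max(base, limit) == (base - step))): true | result := -5 | result 5
after: result := -1 | (!((!(abs(step) == (base + base))) && (!(max(base, limit) == ((0 + base) + step))))): false | result 1
verdict: not equivalent; witness: base=-4, step=-2, limit=-2


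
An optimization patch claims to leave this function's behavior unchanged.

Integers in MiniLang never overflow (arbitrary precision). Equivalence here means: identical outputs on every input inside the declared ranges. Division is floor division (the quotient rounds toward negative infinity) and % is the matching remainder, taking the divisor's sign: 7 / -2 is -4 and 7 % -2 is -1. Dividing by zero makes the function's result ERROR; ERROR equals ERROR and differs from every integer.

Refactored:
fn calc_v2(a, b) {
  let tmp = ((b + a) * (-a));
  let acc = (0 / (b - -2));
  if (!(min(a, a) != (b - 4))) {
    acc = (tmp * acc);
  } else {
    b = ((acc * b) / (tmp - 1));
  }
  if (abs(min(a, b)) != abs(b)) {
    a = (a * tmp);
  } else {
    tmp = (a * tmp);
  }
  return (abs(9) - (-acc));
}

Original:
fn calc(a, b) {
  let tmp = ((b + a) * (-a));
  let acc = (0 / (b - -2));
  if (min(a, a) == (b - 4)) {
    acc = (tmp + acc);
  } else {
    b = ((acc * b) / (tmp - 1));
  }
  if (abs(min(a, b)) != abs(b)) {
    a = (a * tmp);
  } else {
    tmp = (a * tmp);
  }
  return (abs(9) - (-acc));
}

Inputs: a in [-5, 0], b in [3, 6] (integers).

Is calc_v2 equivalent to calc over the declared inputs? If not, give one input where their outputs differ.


Take a=-1, b=3.
calc: tmp becomes 2; next acc becomes 0; next (min(a, a) == (b - 4)) evaluates to true; next acc becomes 2; next (abs(min(a, b)) != abs(b)) evaluates to true; next a becomes -2; next final value 11
calc_v2: tmp becomes 2; next acc becomes 0; next (!(min(a, a) != (b - 4))) evaluates to true; next acc becomes 0; next (abs(min(a, b)) != abs(b)) evaluates to true; next a becomes -2; next final value 9
11 != 9, so the rewrite changes behavior.
verdict: not equivalent; witness: a=-1, b=3


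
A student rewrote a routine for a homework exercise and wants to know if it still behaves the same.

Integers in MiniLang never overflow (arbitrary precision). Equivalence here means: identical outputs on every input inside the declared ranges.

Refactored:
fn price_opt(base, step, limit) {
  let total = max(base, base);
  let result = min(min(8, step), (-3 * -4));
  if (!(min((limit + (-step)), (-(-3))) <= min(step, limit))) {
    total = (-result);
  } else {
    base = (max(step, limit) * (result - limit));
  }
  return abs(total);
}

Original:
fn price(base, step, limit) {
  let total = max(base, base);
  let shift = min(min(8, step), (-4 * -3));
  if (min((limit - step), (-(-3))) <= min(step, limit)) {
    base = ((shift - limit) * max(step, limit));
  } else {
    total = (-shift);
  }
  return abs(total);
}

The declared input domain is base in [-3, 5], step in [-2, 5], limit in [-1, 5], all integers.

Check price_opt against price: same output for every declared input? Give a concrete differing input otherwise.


Reading the diff, among the changes: arithmetic usage differs; local variable names differ; boolean connective usage differs.
As a probe, take base=0, step=5, limit=-1: price runs total = 0; shift = 5; (min((limit - step), (-(-3))) <= min(step, limit)) -> true; base = 30; return 0; price_opt runs total = 0; result = 5; (!(min((limit + (-step)), (-(-3))) <= min(step, limit))) -> false; base = 30; return 0; both end at 0.
Sweeping the whole domain (504 inputs) finds no disagreement.
verdict: equivalent


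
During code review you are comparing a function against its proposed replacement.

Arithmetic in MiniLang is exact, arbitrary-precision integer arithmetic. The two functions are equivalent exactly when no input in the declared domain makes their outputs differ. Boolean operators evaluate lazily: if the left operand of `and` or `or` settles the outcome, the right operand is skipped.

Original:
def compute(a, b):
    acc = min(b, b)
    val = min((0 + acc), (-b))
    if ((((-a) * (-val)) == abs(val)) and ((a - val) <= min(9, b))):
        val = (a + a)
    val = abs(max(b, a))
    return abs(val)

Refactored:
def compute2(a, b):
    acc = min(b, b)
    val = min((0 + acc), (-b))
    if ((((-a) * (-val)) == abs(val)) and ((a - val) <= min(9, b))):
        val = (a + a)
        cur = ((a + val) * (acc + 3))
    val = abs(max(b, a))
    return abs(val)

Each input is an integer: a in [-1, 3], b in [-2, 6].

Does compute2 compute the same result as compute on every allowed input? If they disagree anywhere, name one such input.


The two versions differ — the changes include local variable names differ, arithmetic usage differs, statement counts differ, constant usage differs.
As a probe, take a=2, b=2: compute runs acc := 2 | val := -2 | ((((-a) * (-val)) == abs(val)) and ((a - val) <= min(9, b))): false | val := 2 | result 2; compute2 runs acc := 2 | val := -2 | ((((-a) * (-val)) == abs(val)) and ((a - val) <= min(9, b))): false | val := 2 | result 2; both end at 2.
An exhaustive pass over the 45 declared inputs shows identical outputs.
verdict: equivalent


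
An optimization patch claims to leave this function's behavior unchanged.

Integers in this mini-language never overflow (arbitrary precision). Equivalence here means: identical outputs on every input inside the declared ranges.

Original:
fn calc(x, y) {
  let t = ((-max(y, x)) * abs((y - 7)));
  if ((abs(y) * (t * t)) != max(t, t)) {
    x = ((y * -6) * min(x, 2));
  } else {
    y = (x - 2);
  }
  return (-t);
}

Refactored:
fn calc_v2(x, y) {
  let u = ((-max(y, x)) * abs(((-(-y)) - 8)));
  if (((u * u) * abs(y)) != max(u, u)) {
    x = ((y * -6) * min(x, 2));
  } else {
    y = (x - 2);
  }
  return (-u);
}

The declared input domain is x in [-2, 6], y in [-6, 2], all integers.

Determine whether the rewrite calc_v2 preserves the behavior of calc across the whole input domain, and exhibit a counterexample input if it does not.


Evaluate both at x=-2, y=-6.
calc: t := 26 | ((abs(y) * (t * t)) != max(t, t)): true | x := -72 | result -26
calc_v2: u := 28 | (((u * u) * abs(y)) != max(u, u)): true | x := -72 | result -28
-26 and -28 differ, so these are not the same function on this domain.
verdict: not equivalent; witness: x=-2, y=-6


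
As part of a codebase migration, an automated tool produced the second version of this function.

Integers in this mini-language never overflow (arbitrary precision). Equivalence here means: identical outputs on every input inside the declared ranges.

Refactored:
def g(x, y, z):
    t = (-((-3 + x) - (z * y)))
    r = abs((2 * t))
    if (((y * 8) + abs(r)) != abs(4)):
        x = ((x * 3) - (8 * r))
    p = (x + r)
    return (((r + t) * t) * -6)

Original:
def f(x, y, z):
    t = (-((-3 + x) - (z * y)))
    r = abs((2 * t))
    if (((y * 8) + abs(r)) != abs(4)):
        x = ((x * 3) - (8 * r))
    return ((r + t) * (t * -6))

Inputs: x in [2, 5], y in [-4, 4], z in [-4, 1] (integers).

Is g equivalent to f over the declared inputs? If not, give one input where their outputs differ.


Reading the diff, among the changes: local variable names differ; also arithmetic usage differs; also statement counts differ.
Spot check at x=2, y=-3, z=-1 — f: t becomes 4; next r becomes 8; next (((y * 8) + abs(r)) != abs(4)) evaluates to true; next x becomes -58; next final value -288. g: t becomes 4; next r becomes 8; next (((y * 8) + abs(r)) != abs(4)) evaluates to true; next x becomes -58; next p becomes -50; next final value -288. Both give -288.
Every one of the 216 inputs gives matching results.
verdict: equivalent


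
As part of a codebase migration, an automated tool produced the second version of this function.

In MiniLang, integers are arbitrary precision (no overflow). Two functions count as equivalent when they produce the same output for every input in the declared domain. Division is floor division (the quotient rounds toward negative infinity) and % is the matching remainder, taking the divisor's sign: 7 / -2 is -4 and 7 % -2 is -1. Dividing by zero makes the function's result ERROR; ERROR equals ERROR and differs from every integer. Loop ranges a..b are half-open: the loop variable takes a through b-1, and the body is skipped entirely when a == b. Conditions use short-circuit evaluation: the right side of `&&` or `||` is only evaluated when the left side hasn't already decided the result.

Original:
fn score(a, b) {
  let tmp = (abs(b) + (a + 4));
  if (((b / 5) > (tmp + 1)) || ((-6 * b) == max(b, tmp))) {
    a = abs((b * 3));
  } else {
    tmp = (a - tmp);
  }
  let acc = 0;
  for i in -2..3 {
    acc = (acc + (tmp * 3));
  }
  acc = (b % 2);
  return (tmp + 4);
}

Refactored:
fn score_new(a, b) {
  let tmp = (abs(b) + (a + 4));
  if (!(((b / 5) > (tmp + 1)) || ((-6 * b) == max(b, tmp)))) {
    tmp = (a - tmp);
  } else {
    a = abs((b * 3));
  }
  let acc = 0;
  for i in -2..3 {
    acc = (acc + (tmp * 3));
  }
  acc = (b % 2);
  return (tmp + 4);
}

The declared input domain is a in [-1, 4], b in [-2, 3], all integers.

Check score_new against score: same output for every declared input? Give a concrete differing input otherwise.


Side by side, the visible changes include: boolean connective usage differs.
As a probe, take a=3, b=2: score runs tmp=9, then (((b / 5) > (tmp + 1)) || ((-6 * b) == max(b, tmp))) is false, then tmp=-6, then acc=0, then (i=-2), then acc=-18, then (i=-1), then acc=-36, then (i=0), then acc=-54, then (i=1), then acc=-72, then (i=2), then acc=-90, then acc=0, then returns -2; score_new runs tmp=9, then (!(((b / 5) > (tmp + 1)) || ((-6 * b) == max(b, tmp)))) is true, then tmp=-6, then acc=0, then (i=-2), then acc=-18, then (i=-1), then acc=-36, then (i=0), then acc=-54, then (i=1), then acc=-72, then (i=2), then acc=-90, then acc=0, then returns -2; both end at -2.
Sweeping the whole domain (36 inputs) finds no disagreement.
verdict: equivalent


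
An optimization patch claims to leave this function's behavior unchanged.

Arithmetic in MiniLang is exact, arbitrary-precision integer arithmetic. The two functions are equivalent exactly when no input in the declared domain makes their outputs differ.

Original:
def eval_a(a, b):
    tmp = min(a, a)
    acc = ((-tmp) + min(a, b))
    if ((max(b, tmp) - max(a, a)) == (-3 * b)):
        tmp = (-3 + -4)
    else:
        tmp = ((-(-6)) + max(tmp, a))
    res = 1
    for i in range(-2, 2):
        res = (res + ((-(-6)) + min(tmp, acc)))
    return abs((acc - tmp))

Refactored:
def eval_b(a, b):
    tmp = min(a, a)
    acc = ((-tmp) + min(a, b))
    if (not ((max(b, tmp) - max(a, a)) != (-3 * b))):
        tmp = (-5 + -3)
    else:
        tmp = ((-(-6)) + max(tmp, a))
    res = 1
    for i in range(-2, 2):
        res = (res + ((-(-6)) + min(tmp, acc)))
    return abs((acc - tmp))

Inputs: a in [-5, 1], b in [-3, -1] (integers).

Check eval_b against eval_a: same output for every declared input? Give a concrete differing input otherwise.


Evaluate both at a=-4, b=-1.
eval_a: tmp=-4, then acc=0, then ((max(b, tmp) - max(a, a)) == (-3 * b)) is true, then tmp=-7, then res=1, then (i=-2), then res=0, then (i=-1), then res=-1, then (i=0), then res=-2, then (i=1), then res=-3, then returns 7
eval_b: tmp=-4, then acc=0, then (not ((max(b, tmp) - max(a, a)) != (-3 * b))) is true, then tmp=-8, then res=1, then (i=-2), then res=-1, then (i=-1), then res=-3, then (i=0), then res=-5, then (i=1), then res=-7, then returns 8
7 != 8, so the rewrite changes behavior.
verdict: not equivalent; witness: a=-4, b=-1


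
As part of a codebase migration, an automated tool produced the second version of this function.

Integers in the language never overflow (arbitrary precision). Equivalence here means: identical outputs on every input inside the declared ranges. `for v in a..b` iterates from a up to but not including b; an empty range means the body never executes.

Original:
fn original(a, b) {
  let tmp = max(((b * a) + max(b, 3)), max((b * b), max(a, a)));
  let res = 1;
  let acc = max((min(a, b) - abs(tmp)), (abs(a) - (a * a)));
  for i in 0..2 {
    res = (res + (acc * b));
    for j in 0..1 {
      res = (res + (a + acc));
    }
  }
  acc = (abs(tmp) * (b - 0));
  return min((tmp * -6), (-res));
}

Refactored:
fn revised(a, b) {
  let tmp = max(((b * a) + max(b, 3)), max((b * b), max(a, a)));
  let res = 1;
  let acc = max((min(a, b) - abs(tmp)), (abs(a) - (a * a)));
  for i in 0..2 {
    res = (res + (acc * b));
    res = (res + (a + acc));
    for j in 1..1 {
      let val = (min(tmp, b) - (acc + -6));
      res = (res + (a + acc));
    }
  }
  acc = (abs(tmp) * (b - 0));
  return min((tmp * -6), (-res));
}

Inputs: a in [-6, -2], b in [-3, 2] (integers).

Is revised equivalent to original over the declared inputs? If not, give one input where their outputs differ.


Equivalent — the differences include constant usage differs; and min/max/abs usage differs; and statement counts differ; and loop structure differs; and local variable names differ; and arithmetic usage differs, yet no declared input distinguishes the two.
As a probe, take a=-2, b=-1: original runs tmp=5, then res=1, then acc=-2, then (i=0), then res=3, then (j=0), then res=-1, then (i=1), then res=1, then (j=0), then res=-3, then acc=-5, then returns -30; revised runs tmp=5, then res=1, then acc=-2, then (i=0), then res=3, then res=-1, then the loop over j runs zero times, then (i=1), then res=1, then res=-3, then the loop over j runs zero times, then acc=-5, then returns -30; both end at -30.
Across all 30 domain points the two functions coincide.
verdict: equivalent


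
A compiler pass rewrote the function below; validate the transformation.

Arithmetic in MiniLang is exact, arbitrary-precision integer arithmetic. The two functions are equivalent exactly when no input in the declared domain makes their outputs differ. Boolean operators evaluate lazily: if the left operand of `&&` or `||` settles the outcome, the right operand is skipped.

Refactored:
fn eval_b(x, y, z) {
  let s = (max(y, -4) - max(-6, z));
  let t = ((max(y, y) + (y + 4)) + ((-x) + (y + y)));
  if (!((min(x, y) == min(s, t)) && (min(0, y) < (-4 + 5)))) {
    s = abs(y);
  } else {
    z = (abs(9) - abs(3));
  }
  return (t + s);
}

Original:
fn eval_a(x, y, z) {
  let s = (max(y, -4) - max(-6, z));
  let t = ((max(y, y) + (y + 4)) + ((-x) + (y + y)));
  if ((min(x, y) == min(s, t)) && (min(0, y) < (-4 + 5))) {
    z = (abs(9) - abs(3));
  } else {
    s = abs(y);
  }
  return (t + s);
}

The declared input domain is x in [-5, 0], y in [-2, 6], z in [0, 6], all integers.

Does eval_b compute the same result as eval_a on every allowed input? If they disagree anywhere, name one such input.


This is a faithful refactor — boolean connective usage differs, but the computed results match everywhere.
One worked example (x=-5, y=2, z=3) — eval_a: s=-1, then t=17, then ((min(x, y) == min(s, t)) && (min(0, y) < (-4 + 5))) is false, then s=2, then returns 19; eval_b: s=-1, then t=17, then (!((min(x, y) == min(s, t)) && (min(0, y) < (-4 + 5)))) is true, then s=2, then returns 19; agreement on 19.
An exhaustive pass over the 378 declared inputs shows identical outputs.
verdict: equivalent


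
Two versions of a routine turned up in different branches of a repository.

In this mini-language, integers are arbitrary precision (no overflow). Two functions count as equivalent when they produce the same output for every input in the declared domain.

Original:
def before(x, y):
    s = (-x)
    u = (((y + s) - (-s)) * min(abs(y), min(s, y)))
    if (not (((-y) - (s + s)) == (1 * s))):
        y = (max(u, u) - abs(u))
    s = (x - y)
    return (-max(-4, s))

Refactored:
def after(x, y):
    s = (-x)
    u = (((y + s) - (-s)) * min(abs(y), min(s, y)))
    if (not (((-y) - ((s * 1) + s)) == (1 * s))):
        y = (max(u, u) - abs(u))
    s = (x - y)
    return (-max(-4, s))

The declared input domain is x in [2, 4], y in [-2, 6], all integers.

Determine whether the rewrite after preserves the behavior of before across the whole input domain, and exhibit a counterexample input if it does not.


Behavior is preserved: although arithmetic usage differs, and constant usage differs, the outputs never diverge.
As a probe, take x=3, y=2: before runs s = -3; u = 12; (not (((-y) - (s + s)) == (1 * s))) -> true; y = 0; s = 3; return -3; after runs s = -3; u = 12; (not (((-y) - ((s * 1) + s)) == (1 * s))) -> true; y = 0; s = 3; return -3; both end at -3.
Checked all 27 inputs in the declared domain: the outputs agree on every one.
verdict: equivalent


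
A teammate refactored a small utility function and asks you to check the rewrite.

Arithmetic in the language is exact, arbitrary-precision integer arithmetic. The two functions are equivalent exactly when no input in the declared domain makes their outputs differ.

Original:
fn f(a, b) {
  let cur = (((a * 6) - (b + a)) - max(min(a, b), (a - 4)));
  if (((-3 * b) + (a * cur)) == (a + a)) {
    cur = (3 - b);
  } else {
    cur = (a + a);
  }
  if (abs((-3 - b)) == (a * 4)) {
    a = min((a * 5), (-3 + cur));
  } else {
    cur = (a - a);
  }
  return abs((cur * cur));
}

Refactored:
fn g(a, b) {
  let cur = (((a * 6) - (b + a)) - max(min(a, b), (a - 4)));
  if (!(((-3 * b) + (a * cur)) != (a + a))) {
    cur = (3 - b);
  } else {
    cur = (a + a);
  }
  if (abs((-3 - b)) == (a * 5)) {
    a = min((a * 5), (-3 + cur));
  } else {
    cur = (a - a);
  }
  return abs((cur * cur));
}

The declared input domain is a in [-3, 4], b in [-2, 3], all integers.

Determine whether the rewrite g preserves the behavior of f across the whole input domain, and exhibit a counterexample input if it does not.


Consider the input a=1, b=1.
f: cur := 3 | (((-3 * b) + (a * cur)) == (a + a)): false | cur := 2 | (abs((-3 - b)) == (a * 4)): true | a := -1 | result 4
g: cur := 3 | (!(((-3 * b) + (a * cur)) != (a + a))): false | cur := 2 | (abs((-3 - b)) == (a * 5)): false | cur := 0 | result 0
4 vs 0 — the two versions disagree here.
verdict: not equivalent; witness: a=1, b=1


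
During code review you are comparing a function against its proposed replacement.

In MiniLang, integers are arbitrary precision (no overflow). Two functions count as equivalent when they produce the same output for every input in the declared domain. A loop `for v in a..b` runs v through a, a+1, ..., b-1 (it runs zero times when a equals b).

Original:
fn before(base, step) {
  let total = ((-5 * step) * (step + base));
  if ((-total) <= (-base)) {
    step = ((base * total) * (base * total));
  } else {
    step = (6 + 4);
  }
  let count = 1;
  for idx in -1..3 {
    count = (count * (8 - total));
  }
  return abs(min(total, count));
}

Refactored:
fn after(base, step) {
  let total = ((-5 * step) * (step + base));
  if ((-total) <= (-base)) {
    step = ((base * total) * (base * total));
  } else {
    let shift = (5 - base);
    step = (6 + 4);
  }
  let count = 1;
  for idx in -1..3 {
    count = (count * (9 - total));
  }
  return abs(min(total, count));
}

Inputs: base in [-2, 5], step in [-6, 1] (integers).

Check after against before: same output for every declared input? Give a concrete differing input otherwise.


Run the pair on base=3, step=-2.
before: total = 10; ((-total) <= (-base)) -> true; step = 900; count = 1; [idx=-1]; count = -2; [idx=0]; count = 4; [idx=1]; count = -8; [idx=2]; count = 16; return 10
after: total = 10; ((-total) <= (-base)) -> true; step = 900; count = 1; [idx=-1]; count = -1; [idx=0]; count = 1; [idx=1]; count = -1; [idx=2]; count = 1; return 1
10 and 1 differ, so these are not the same function on this domain.
verdict: not equivalent; witness: base=3, step=-2


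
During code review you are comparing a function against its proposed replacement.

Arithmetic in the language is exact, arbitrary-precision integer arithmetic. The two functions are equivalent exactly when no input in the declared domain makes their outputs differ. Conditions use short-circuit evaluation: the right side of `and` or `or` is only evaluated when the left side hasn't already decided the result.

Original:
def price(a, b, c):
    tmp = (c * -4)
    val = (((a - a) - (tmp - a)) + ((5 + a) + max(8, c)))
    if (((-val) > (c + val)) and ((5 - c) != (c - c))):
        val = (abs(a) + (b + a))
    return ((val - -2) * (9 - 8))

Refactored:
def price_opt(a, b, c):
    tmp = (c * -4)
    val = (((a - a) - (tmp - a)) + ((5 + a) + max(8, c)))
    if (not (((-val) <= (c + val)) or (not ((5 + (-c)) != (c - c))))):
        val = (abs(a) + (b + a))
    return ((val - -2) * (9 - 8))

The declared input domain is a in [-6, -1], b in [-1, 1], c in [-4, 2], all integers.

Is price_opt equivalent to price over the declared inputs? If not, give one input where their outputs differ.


This is a faithful refactor — boolean connective usage differs, arithmetic usage differs, comparison usage differs, but the computed results match everywhere.
One worked example (a=-4, b=0, c=2) — price: tmp=-8, then val=13, then (((-val) > (c + val)) and ((5 - c) != (c - c))) is false, then returns 15; price_opt: tmp=-8, then val=13, then (not (((-val) <= (c + val)) or (not ((5 + (-c)) != (c - c))))) is false, then returns 15; agreement on 15.
Checked all 126 inputs in the declared domain: the outputs agree on every one.
verdict: equivalent


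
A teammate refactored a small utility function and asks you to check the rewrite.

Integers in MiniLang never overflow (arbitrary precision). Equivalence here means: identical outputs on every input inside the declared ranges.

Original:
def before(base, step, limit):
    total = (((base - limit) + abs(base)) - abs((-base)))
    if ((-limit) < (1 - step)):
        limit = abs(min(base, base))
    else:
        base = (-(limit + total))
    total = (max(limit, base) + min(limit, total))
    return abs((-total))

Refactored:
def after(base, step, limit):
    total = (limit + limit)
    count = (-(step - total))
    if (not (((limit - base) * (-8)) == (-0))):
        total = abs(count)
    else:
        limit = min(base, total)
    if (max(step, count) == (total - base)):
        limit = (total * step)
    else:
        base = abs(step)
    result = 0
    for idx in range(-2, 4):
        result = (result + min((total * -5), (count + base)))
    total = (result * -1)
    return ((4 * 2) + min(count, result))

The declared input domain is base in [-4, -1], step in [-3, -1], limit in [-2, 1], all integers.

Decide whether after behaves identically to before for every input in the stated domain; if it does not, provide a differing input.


These are not equivalent — on base=-4, step=-3, limit=-2 the outputs split (2 vs -22).
before: total = -2; ((-limit) < (1 - step)) -> true; limit = 4; total = 2; return 2
after: total = -4; count = -1; (not (((limit - base) * (-8)) == (-0))) -> true; total = 1; (max(step, count) == (total - base)) -> false; base = 3; result = 0; [idx=-2]; result = -5; [idx=-1]; result = -10; [idx=0]; result = -15; [idx=1]; result = -20; [idx=2]; result = -25; [idx=3]; result = -30; total = 30; return -22
verdict: not equivalent; witness: base=-4, step=-3, limit=-2
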